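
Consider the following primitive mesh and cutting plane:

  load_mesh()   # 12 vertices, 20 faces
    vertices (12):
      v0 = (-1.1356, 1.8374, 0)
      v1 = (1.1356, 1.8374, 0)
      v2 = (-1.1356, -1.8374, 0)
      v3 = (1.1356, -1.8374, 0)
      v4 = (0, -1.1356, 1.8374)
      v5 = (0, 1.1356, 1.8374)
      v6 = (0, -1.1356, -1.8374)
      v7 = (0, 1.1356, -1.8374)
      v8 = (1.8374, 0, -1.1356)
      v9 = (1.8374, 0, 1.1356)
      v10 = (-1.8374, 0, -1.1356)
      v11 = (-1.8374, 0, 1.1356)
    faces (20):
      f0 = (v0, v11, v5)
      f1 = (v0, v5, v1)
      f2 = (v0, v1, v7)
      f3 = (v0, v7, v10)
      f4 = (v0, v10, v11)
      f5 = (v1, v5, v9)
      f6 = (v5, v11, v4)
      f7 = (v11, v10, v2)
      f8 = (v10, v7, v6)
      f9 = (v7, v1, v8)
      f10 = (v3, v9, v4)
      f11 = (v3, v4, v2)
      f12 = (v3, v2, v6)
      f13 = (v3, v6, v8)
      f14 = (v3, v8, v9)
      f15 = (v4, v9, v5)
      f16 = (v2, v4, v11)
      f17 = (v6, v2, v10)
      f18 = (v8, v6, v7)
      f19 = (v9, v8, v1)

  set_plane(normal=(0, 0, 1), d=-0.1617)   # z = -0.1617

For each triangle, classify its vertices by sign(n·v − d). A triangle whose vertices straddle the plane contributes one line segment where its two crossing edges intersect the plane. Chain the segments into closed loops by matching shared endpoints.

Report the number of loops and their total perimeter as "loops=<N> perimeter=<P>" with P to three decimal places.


loops=1 perimeter=12.020

Straddling triangles (10 of 20):
  (v0,v1,v7) [++-] → (1.03566, 1.77564, -0.1617)–(-1.03566, 1.77564, -0.1617)  len=2.0713
  (v0,v7,v10) [+--] → (-1.03566, 1.77564, -0.1617)–(-1.23553, 1.57577, -0.1617)  len=0.2827
  (v0,v10,v11) [+-+] → (-1.23553, 1.57577, -0.1617)–(-1.8374, 0, -0.1617)  len=1.6868
  (v11,v10,v2) [+-+] → (-1.8374, 0, -0.1617)–(-1.23553, -1.57577, -0.1617)  len=1.6868
  (v7,v1,v8) [-+-] → (1.03566, 1.77564, -0.1617)–(1.23553, 1.57577, -0.1617)  len=0.2827
  (v3,v2,v6) [++-] → (-1.03566, -1.77564, -0.1617)–(1.03566, -1.77564, -0.1617)  len=2.0713
  (v3,v6,v8) [+--] → (1.03566, -1.77564, -0.1617)–(1.23553, -1.57577, -0.1617)  len=0.2827
  (v3,v8,v9) [+-+] → (1.23553, -1.57577, -0.1617)–(1.8374, 0, -0.1617)  len=1.6868
  (v6,v2,v10) [-+-] → (-1.03566, -1.77564, -0.1617)–(-1.23553, -1.57577, -0.1617)  len=0.2827
  (v9,v8,v1) [+-+] → (1.8374, 0, -0.1617)–(1.23553, 1.57577, -0.1617)  len=1.6868

Chained into 1 loop(s):
  loop 1: 10 segments, perimeter = 12.0205
Total perimeter = 12.020


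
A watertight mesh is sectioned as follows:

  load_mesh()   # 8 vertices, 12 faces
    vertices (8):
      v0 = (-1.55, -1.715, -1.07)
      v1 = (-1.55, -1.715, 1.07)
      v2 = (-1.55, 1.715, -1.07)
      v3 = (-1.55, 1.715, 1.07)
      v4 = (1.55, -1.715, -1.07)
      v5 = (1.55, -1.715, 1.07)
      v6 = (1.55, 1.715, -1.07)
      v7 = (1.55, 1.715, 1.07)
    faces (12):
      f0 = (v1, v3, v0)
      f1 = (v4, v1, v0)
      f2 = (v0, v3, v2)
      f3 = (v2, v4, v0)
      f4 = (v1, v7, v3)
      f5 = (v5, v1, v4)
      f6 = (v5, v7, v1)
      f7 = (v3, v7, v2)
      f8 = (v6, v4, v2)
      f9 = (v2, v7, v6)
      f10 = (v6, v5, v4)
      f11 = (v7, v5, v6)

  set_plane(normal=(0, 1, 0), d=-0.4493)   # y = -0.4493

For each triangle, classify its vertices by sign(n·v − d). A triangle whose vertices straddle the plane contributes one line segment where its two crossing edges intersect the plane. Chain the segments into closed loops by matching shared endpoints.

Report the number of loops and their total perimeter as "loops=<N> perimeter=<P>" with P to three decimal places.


Straddling triangles (8 of 12):
  (v1,v3,v0) [-+-] → (-1.55, -0.4493, 1.07)–(-1.55, -0.4493, -0.280321)  len=1.3503
  (v0,v3,v2) [-++] → (-1.55, -0.4493, -0.280321)–(-1.55, -0.4493, -1.07)  len=0.7897
  (v2,v4,v0) [+--] → (0.406073, -0.4493, -1.07)–(-1.55, -0.4493, -1.07)  len=1.9561
  (v1,v7,v3) [-++] → (-0.406073, -0.4493, 1.07)–(-1.55, -0.4493, 1.07)  len=1.1439
  (v5,v7,v1) [-+-] → (1.55, -0.4493, 1.07)–(-0.406073, -0.4493, 1.07)  len=1.9561
  (v6,v4,v2) [+-+] → (1.55, -0.4493, -1.07)–(0.406073, -0.4493, -1.07)  len=1.1439
  (v6,v5,v4) [+--] → (1.55, -0.4493, 0.280321)–(1.55, -0.4493, -1.07)  len=1.3503
  (v7,v5,v6) [+-+] → (1.55, -0.4493, 1.07)–(1.55, -0.4493, 0.280321)  len=0.7897

Chained into 1 loop(s):
  loop 1: 8 segments, perimeter = 10.4800
Total perimeter = 10.480

loops=1 perimeter=10.480


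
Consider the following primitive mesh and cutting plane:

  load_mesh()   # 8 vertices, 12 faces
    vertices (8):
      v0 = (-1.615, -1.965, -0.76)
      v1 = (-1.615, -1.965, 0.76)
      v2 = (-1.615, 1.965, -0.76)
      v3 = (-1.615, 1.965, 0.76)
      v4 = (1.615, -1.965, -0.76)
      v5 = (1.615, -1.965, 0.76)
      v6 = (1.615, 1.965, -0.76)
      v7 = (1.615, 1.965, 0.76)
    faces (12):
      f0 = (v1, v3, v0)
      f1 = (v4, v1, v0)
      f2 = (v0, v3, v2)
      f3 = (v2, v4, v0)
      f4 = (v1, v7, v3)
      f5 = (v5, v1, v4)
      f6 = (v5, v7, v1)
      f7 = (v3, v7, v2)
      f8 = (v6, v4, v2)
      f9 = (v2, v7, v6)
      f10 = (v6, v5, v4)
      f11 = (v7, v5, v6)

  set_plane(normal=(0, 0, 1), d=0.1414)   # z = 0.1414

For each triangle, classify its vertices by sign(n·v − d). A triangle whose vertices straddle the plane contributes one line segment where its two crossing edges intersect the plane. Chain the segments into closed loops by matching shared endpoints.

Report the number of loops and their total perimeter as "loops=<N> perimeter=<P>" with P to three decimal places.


Straddling triangles (8 of 12):
  (v1,v3,v0) [++-] → (-1.615, 0.365593, 0.1414)–(-1.615, -1.965, 0.1414)  len=2.3306
  (v4,v1,v0) [-+-] → (-0.300475, -1.965, 0.1414)–(-1.615, -1.965, 0.1414)  len=1.3145
  (v0,v3,v2) [-+-] → (-1.615, 0.365593, 0.1414)–(-1.615, 1.965, 0.1414)  len=1.5994
  (v5,v1,v4) [++-] → (-0.300475, -1.965, 0.1414)–(1.615, -1.965, 0.1414)  len=1.9155
  (v3,v7,v2) [++-] → (0.300475, 1.965, 0.1414)–(-1.615, 1.965, 0.1414)  len=1.9155
  (v2,v7,v6) [-+-] → (0.300475, 1.965, 0.1414)–(1.615, 1.965, 0.1414)  len=1.3145
  (v6,v5,v4) [-+-] → (1.615, -0.365593, 0.1414)–(1.615, -1.965, 0.1414)  len=1.5994
  (v7,v5,v6) [++-] → (1.615, -0.365593, 0.1414)–(1.615, 1.965, 0.1414)  len=2.3306

Chained into 1 loop(s):
  loop 1: 8 segments, perimeter = 14.3200
Total perimeter = 14.320

loops=1 perimeter=14.320


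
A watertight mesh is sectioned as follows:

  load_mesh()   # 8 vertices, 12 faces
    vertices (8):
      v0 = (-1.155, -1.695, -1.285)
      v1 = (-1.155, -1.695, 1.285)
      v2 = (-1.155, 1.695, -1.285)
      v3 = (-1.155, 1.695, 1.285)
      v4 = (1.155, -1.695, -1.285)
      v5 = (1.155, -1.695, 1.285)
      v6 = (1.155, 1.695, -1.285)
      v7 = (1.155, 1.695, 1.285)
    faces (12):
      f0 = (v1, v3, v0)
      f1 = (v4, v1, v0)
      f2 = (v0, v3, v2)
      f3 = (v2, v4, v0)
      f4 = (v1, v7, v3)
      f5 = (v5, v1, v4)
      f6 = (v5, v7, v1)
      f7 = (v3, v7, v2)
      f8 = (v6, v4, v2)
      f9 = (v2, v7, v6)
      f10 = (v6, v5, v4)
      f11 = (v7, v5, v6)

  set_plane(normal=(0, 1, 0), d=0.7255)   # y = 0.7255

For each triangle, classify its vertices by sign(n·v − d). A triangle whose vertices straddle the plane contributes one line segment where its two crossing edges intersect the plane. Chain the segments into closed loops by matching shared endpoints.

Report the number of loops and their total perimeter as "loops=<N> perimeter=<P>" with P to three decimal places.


loops=1 perimeter=9.760

Straddling triangles (8 of 12):
  (v1,v3,v0) [-+-] → (-1.155, 0.7255, 1.285)–(-1.155, 0.7255, 0.55001)  len=0.7350
  (v0,v3,v2) [-++] → (-1.155, 0.7255, 0.55001)–(-1.155, 0.7255, -1.285)  len=1.8350
  (v2,v4,v0) [+--] → (-0.494367, 0.7255, -1.285)–(-1.155, 0.7255, -1.285)  len=0.6606
  (v1,v7,v3) [-++] → (0.494367, 0.7255, 1.285)–(-1.155, 0.7255, 1.285)  len=1.6494
  (v5,v7,v1) [-+-] → (1.155, 0.7255, 1.285)–(0.494367, 0.7255, 1.285)  len=0.6606
  (v6,v4,v2) [+-+] → (1.155, 0.7255, -1.285)–(-0.494367, 0.7255, -1.285)  len=1.6494
  (v6,v5,v4) [+--] → (1.155, 0.7255, -0.55001)–(1.155, 0.7255, -1.285)  len=0.7350
  (v7,v5,v6) [+-+] → (1.155, 0.7255, 1.285)–(1.155, 0.7255, -0.55001)  len=1.8350

Chained into 1 loop(s):
  loop 1: 8 segments, perimeter = 9.7600
Total perimeter = 9.760


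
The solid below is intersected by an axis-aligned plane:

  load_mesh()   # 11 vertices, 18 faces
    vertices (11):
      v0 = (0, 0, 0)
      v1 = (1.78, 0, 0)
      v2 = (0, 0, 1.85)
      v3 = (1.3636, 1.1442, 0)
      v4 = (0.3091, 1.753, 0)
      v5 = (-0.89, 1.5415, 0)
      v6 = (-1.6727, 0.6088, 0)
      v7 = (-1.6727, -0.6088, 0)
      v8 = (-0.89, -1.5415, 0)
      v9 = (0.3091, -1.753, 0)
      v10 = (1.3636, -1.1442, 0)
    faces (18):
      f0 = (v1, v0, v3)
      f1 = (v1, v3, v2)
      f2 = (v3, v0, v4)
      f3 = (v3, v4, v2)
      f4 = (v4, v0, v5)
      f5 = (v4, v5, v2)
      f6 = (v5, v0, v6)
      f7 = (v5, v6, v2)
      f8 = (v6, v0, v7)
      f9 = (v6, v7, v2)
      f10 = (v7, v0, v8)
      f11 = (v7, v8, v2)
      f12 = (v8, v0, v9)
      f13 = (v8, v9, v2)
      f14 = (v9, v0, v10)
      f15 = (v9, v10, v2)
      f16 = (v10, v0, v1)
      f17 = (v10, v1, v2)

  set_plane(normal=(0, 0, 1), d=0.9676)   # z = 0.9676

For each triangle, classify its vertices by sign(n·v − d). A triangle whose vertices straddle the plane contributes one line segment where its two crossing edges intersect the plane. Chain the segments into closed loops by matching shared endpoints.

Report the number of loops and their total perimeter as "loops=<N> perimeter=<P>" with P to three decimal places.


Straddling triangles (9 of 18):
  (v1,v3,v2) [--+] → (0.6504, 0.545752, 0.9676)–(0.849012, 0, 0.9676)  len=0.5808
  (v3,v4,v2) [--+] → (0.147432, 0.836134, 0.9676)–(0.6504, 0.545752, 0.9676)  len=0.5808
  (v4,v5,v2) [--+] → (-0.424506, 0.735254, 0.9676)–(0.147432, 0.836134, 0.9676)  len=0.5808
  (v5,v6,v2) [--+] → (-0.797833, 0.290381, 0.9676)–(-0.424506, 0.735254, 0.9676)  len=0.5808
  (v6,v7,v2) [--+] → (-0.797833, -0.290381, 0.9676)–(-0.797833, 0.290381, 0.9676)  len=0.5808
  (v7,v8,v2) [--+] → (-0.424506, -0.735254, 0.9676)–(-0.797833, -0.290381, 0.9676)  len=0.5808
  (v8,v9,v2) [--+] → (0.147432, -0.836134, 0.9676)–(-0.424506, -0.735254, 0.9676)  len=0.5808
  (v9,v10,v2) [--+] → (0.6504, -0.545752, 0.9676)–(0.147432, -0.836134, 0.9676)  len=0.5808
  (v10,v1,v2) [--+] → (0.849012, 0, 0.9676)–(0.6504, -0.545752, 0.9676)  len=0.5808

Chained into 1 loop(s):
  loop 1: 9 segments, perimeter = 5.2269
Total perimeter = 5.227

loops=1 perimeter=5.227


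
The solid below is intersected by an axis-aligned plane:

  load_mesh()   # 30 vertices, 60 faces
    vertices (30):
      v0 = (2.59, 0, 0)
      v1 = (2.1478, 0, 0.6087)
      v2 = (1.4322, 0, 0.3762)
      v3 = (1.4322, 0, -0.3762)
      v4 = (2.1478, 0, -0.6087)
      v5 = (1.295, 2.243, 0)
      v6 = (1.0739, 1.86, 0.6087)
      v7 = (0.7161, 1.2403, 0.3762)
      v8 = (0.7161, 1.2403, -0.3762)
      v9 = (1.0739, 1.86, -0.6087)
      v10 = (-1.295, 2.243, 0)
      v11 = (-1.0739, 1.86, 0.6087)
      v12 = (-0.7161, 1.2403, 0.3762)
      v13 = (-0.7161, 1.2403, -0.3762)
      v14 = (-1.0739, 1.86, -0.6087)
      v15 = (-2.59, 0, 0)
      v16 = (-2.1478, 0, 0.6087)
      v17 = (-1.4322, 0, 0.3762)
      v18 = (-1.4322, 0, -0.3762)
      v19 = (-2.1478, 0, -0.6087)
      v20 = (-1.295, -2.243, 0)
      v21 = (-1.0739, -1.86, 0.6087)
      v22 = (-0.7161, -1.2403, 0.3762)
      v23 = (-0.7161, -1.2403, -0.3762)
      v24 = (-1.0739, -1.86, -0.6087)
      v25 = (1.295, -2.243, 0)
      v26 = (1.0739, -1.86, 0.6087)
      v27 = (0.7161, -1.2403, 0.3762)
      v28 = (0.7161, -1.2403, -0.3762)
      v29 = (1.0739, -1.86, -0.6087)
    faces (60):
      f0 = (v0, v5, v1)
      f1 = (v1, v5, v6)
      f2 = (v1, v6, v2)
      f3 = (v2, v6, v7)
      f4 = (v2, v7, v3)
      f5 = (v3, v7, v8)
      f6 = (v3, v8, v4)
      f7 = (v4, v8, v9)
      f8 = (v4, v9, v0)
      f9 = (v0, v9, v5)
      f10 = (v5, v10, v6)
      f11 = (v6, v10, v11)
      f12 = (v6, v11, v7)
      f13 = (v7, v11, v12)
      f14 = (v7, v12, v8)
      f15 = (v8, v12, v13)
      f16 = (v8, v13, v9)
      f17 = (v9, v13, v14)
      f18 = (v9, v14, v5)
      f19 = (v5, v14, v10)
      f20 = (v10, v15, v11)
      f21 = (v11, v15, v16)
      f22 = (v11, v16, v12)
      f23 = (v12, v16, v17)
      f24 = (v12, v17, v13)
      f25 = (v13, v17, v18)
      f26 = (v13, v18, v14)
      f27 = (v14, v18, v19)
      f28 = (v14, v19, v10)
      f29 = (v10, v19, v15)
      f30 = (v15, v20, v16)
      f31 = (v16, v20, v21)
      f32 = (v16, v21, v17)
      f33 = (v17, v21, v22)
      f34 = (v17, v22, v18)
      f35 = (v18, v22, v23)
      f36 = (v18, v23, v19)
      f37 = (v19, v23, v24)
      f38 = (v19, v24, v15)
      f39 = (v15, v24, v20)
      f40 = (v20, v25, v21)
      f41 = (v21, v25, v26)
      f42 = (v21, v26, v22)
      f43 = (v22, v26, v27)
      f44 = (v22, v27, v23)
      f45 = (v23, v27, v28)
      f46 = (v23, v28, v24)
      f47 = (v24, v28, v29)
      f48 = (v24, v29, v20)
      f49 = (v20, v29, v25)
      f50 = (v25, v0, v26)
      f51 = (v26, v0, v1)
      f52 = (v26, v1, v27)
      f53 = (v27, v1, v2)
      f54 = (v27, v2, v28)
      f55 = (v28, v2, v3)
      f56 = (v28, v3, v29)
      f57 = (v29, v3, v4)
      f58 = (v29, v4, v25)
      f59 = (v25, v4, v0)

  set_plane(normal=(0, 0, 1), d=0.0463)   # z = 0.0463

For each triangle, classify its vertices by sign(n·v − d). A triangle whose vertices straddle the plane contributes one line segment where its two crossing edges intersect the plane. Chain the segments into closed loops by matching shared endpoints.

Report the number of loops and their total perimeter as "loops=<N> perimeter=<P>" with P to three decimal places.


Straddling triangles (24 of 60):
  (v0,v5,v1) [--+] → (1.35987, 2.07239, 0.0463)–(2.55636, 0, 0.0463)  len=2.3930
  (v1,v5,v6) [+-+] → (1.35987, 2.07239, 0.0463)–(1.27818, 2.21387, 0.0463)  len=0.1634
  (v2,v7,v3) [++-] → (1.03008, 0.696474, 0.0463)–(1.4322, 0, 0.0463)  len=0.8042
  (v3,v7,v8) [-+-] → (1.03008, 0.696474, 0.0463)–(0.7161, 1.2403, 0.0463)  len=0.6280
  (v5,v10,v6) [--+] → (-1.11481, 2.21387, 0.0463)–(1.27818, 2.21387, 0.0463)  len=2.3930
  (v6,v10,v11) [+-+] → (-1.11481, 2.21387, 0.0463)–(-1.27818, 2.21387, 0.0463)  len=0.1634
  (v7,v12,v8) [++-] → (-0.0881325, 1.2403, 0.0463)–(0.7161, 1.2403, 0.0463)  len=0.8042
  (v8,v12,v13) [-+-] → (-0.0881325, 1.2403, 0.0463)–(-0.7161, 1.2403, 0.0463)  len=0.6280
  (v10,v15,v11) [--+] → (-2.47468, 0.141479, 0.0463)–(-1.27818, 2.21387, 0.0463)  len=2.3930
  (v11,v15,v16) [+-+] → (-2.47468, 0.141479, 0.0463)–(-2.55636, 0, 0.0463)  len=0.1634
  (v12,v17,v13) [++-] → (-1.11822, 0.543826, 0.0463)–(-0.7161, 1.2403, 0.0463)  len=0.8042
  (v13,v17,v18) [-+-] → (-1.11822, 0.543826, 0.0463)–(-1.4322, 0, 0.0463)  len=0.6280
  (v15,v20,v16) [--+] → (-1.35987, -2.07239, 0.0463)–(-2.55636, 0, 0.0463)  len=2.3930
  (v16,v20,v21) [+-+] → (-1.35987, -2.07239, 0.0463)–(-1.27818, -2.21387, 0.0463)  len=0.1634
  (v17,v22,v18) [++-] → (-1.03008, -0.696474, 0.0463)–(-1.4322, 0, 0.0463)  len=0.8042
  (v18,v22,v23) [-+-] → (-1.03008, -0.696474, 0.0463)–(-0.7161, -1.2403, 0.0463)  len=0.6280
  (v20,v25,v21) [--+] → (1.11481, -2.21387, 0.0463)–(-1.27818, -2.21387, 0.0463)  len=2.3930
  (v21,v25,v26) [+-+] → (1.11481, -2.21387, 0.0463)–(1.27818, -2.21387, 0.0463)  len=0.1634
  (v22,v27,v23) [++-] → (0.0881325, -1.2403, 0.0463)–(-0.7161, -1.2403, 0.0463)  len=0.8042
  (v23,v27,v28) [-+-] → (0.0881325, -1.2403, 0.0463)–(0.7161, -1.2403, 0.0463)  len=0.6280
  (v25,v0,v26) [--+] → (2.47468, -0.141479, 0.0463)–(1.27818, -2.21387, 0.0463)  len=2.3930
  (v26,v0,v1) [+-+] → (2.47468, -0.141479, 0.0463)–(2.55636, 0, 0.0463)  len=0.1634
  (v27,v2,v28) [++-] → (1.11822, -0.543826, 0.0463)–(0.7161, -1.2403, 0.0463)  len=0.8042
  (v28,v2,v3) [-+-] → (1.11822, -0.543826, 0.0463)–(1.4322, 0, 0.0463)  len=0.6280

Chained into 2 loop(s):
  loop 1: 12 segments, perimeter = 15.3382
  loop 2: 12 segments, perimeter = 8.5931
Total perimeter = 23.931

loops=2 perimeter=23.931


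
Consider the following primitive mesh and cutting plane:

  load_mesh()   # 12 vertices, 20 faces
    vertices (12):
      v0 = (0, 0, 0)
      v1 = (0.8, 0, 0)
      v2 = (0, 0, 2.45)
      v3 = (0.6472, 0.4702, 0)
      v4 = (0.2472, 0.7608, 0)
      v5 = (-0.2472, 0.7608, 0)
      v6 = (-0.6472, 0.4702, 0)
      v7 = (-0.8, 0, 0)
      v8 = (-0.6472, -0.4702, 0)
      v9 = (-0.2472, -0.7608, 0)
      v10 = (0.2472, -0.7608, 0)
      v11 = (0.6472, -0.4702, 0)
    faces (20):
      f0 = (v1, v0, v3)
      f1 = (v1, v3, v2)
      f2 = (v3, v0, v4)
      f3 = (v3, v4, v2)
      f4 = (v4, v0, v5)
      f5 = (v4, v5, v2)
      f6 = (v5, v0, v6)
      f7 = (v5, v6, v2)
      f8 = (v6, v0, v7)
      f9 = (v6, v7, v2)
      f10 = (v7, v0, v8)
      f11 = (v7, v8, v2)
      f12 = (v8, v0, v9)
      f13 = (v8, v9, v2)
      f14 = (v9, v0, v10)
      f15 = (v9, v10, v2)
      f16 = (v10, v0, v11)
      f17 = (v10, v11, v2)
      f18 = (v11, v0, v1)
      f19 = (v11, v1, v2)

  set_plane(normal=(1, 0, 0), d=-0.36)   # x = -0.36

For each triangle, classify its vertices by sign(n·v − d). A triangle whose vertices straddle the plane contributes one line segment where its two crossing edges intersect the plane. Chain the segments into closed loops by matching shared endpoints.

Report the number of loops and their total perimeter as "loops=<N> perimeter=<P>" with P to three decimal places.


Straddling triangles (8 of 20):
  (v5,v0,v6) [++-] → (-0.36, 0.261545, 0)–(-0.36, 0.678851, 0)  len=0.4173
  (v5,v6,v2) [+-+] → (-0.36, 0.678851, 0)–(-0.36, 0.261545, 1.08721)  len=1.1645
  (v6,v0,v7) [-+-] → (-0.36, 0.261545, 0)–(-0.36, 0, 0)  len=0.2615
  (v6,v7,v2) [--+] → (-0.36, 0, 1.3475)–(-0.36, 0.261545, 1.08721)  len=0.3690
  (v7,v0,v8) [-+-] → (-0.36, 0, 0)–(-0.36, -0.261545, 0)  len=0.2615
  (v7,v8,v2) [--+] → (-0.36, -0.261545, 1.08721)–(-0.36, 0, 1.3475)  len=0.3690
  (v8,v0,v9) [-++] → (-0.36, -0.261545, 0)–(-0.36, -0.678851, 0)  len=0.4173
  (v8,v9,v2) [-++] → (-0.36, -0.678851, 0)–(-0.36, -0.261545, 1.08721)  len=1.1645

Chained into 1 loop(s):
  loop 1: 8 segments, perimeter = 4.4248
Total perimeter = 4.425

loops=1 perimeter=4.425


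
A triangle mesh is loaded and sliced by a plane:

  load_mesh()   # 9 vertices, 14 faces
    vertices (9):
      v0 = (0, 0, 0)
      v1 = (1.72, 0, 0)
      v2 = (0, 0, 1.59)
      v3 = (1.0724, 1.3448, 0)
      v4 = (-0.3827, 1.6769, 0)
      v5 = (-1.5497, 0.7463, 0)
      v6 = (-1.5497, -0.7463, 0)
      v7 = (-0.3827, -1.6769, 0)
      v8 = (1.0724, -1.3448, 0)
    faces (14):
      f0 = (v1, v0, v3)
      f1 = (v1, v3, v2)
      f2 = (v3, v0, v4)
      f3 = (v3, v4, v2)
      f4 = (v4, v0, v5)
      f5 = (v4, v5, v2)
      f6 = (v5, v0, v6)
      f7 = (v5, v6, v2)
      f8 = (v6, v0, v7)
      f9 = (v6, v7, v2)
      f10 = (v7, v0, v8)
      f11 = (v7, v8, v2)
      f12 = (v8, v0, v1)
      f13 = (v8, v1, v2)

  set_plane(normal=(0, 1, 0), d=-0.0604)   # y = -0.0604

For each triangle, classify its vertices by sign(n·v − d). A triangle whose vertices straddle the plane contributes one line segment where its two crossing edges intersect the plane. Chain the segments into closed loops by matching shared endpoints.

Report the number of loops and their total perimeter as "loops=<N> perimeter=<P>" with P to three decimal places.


Straddling triangles (8 of 14):
  (v5,v0,v6) [++-] → (-0.125421, -0.0604, 0)–(-1.5497, -0.0604, 0)  len=1.4243
  (v5,v6,v2) [+-+] → (-1.5497, -0.0604, 0)–(-0.125421, -0.0604, 1.46132)  len=2.0406
  (v6,v0,v7) [-+-] → (-0.125421, -0.0604, 0)–(-0.0137844, -0.0604, 0)  len=0.1116
  (v6,v7,v2) [--+] → (-0.0137844, -0.0604, 1.53273)–(-0.125421, -0.0604, 1.46132)  len=0.1325
  (v7,v0,v8) [-+-] → (-0.0137844, -0.0604, 0)–(0.0481655, -0.0604, 0)  len=0.0619
  (v7,v8,v2) [--+] → (0.0481655, -0.0604, 1.51859)–(-0.0137844, -0.0604, 1.53273)  len=0.0635
  (v8,v0,v1) [-++] → (0.0481655, -0.0604, 0)–(1.69091, -0.0604, 0)  len=1.6427
  (v8,v1,v2) [-++] → (1.69091, -0.0604, 0)–(0.0481655, -0.0604, 1.51859)  len=2.2371

Chained into 1 loop(s):
  loop 1: 8 segments, perimeter = 7.7144
Total perimeter = 7.714

loops=1 perimeter=7.714


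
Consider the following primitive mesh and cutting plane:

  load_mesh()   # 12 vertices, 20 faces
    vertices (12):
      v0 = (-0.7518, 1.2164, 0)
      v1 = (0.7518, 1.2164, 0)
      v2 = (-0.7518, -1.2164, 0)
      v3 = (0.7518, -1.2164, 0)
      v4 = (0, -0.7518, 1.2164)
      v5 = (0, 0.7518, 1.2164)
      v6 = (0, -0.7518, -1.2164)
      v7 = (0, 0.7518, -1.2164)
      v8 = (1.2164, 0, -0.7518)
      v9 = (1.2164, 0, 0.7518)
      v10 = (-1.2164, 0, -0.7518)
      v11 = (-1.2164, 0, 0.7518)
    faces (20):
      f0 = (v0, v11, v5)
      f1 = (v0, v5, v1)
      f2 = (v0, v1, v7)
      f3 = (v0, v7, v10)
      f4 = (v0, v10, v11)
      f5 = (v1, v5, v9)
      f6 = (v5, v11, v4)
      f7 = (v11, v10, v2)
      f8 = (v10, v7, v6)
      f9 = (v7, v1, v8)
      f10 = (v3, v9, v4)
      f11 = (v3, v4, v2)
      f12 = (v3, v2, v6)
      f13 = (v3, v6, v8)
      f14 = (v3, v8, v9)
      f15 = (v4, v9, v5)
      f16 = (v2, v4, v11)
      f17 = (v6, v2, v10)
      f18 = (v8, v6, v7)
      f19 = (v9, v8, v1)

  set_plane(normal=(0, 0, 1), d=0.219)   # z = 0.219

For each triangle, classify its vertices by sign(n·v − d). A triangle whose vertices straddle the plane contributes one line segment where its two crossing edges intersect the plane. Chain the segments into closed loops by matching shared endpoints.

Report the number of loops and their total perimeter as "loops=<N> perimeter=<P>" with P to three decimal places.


Straddling triangles (10 of 20):
  (v0,v11,v5) [-++] → (-0.887138, 0.862062, 0.219)–(-0.616446, 1.13275, 0.219)  len=0.3828
  (v0,v5,v1) [-+-] → (-0.616446, 1.13275, 0.219)–(0.616446, 1.13275, 0.219)  len=1.2329
  (v0,v10,v11) [--+] → (-1.2164, 0, 0.219)–(-0.887138, 0.862062, 0.219)  len=0.9228
  (v1,v5,v9) [-++] → (0.616446, 1.13275, 0.219)–(0.887138, 0.862062, 0.219)  len=0.3828
  (v11,v10,v2) [+--] → (-1.2164, 0, 0.219)–(-0.887138, -0.862062, 0.219)  len=0.9228
  (v3,v9,v4) [-++] → (0.887138, -0.862062, 0.219)–(0.616446, -1.13275, 0.219)  len=0.3828
  (v3,v4,v2) [-+-] → (0.616446, -1.13275, 0.219)–(-0.616446, -1.13275, 0.219)  len=1.2329
  (v3,v8,v9) [--+] → (1.2164, 0, 0.219)–(0.887138, -0.862062, 0.219)  len=0.9228
  (v2,v4,v11) [-++] → (-0.616446, -1.13275, 0.219)–(-0.887138, -0.862062, 0.219)  len=0.3828
  (v9,v8,v1) [+--] → (1.2164, 0, 0.219)–(0.887138, 0.862062, 0.219)  len=0.9228

Chained into 1 loop(s):
  loop 1: 10 segments, perimeter = 7.6883
Total perimeter = 7.688

loops=1 perimeter=7.688


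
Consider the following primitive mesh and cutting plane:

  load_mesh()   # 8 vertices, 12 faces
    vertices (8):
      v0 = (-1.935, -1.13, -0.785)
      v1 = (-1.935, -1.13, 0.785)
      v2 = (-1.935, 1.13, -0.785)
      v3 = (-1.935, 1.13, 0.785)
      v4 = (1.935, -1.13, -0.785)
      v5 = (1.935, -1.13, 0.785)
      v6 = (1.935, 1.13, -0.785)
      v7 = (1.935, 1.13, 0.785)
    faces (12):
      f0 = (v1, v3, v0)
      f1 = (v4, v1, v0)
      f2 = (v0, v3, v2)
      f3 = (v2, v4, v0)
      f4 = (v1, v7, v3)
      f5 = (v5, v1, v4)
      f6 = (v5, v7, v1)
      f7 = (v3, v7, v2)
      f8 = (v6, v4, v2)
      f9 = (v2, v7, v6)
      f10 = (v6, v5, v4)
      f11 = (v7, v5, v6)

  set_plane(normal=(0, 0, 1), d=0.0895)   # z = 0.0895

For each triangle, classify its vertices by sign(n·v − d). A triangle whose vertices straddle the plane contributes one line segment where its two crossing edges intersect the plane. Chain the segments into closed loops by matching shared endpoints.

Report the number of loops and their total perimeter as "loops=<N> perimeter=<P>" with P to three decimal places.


loops=1 perimeter=12.260

Straddling triangles (8 of 12):
  (v1,v3,v0) [++-] → (-1.935, 0.128834, 0.0895)–(-1.935, -1.13, 0.0895)  len=1.2588
  (v4,v1,v0) [-+-] → (-0.220615, -1.13, 0.0895)–(-1.935, -1.13, 0.0895)  len=1.7144
  (v0,v3,v2) [-+-] → (-1.935, 0.128834, 0.0895)–(-1.935, 1.13, 0.0895)  len=1.0012
  (v5,v1,v4) [++-] → (-0.220615, -1.13, 0.0895)–(1.935, -1.13, 0.0895)  len=2.1556
  (v3,v7,v2) [++-] → (0.220615, 1.13, 0.0895)–(-1.935, 1.13, 0.0895)  len=2.1556
  (v2,v7,v6) [-+-] → (0.220615, 1.13, 0.0895)–(1.935, 1.13, 0.0895)  len=1.7144
  (v6,v5,v4) [-+-] → (1.935, -0.128834, 0.0895)–(1.935, -1.13, 0.0895)  len=1.0012
  (v7,v5,v6) [++-] → (1.935, -0.128834, 0.0895)–(1.935, 1.13, 0.0895)  len=1.2588

Chained into 1 loop(s):
  loop 1: 8 segments, perimeter = 12.2600
Total perimeter = 12.260


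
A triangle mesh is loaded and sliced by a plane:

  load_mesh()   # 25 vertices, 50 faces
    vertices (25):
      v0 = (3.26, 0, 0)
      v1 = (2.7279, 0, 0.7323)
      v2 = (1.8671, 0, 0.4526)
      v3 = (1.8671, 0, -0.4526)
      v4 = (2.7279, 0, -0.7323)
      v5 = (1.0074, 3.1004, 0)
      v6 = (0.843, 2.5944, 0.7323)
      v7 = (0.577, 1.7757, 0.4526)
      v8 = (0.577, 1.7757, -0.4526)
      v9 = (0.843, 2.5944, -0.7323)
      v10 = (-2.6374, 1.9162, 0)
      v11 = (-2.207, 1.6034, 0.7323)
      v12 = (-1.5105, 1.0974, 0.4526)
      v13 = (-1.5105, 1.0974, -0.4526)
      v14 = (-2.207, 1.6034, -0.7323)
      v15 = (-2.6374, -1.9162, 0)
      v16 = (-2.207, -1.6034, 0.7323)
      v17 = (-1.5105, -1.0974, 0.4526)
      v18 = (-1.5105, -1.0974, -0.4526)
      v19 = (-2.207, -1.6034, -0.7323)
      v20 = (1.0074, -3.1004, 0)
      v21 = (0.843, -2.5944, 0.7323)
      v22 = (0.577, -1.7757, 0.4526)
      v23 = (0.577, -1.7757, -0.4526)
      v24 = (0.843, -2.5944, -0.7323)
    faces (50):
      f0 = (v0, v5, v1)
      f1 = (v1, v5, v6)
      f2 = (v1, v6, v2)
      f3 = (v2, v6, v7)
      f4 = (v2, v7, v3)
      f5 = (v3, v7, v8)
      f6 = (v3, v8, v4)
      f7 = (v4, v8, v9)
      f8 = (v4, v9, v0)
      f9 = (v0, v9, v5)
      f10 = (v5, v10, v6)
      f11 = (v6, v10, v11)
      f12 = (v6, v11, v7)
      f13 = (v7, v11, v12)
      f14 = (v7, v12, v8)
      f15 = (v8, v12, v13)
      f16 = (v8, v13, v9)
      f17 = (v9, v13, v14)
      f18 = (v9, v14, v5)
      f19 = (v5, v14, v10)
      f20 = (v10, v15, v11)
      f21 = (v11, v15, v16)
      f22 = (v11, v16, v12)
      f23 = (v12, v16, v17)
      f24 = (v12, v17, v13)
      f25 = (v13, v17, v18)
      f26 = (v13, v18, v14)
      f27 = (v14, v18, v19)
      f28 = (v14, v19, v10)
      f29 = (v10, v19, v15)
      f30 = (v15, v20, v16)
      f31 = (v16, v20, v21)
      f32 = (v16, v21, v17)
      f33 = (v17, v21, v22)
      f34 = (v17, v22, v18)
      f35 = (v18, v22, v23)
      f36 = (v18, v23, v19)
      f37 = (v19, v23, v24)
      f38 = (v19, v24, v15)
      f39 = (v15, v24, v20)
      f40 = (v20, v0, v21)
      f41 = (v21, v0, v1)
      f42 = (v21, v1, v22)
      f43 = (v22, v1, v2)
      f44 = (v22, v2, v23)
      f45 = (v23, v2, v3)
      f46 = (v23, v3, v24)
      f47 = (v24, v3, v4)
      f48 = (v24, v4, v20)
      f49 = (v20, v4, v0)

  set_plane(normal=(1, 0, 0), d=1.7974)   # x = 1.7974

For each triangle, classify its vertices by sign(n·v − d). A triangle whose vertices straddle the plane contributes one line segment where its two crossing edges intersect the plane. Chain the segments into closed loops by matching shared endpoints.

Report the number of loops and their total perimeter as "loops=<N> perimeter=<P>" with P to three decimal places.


Straddling triangles (20 of 50):
  (v0,v5,v1) [+-+] → (1.7974, 2.01307, 0)–(1.7974, 1.67679, 0.336249)  len=0.4755
  (v1,v5,v6) [+--] → (1.7974, 1.67679, 0.336249)–(1.7974, 1.28075, 0.7323)  len=0.5601
  (v1,v6,v2) [+-+] → (1.7974, 1.28075, 0.7323)–(1.7974, 0.176574, 0.471636)  len=1.1345
  (v2,v6,v7) [+--] → (1.7974, 0.176574, 0.471636)–(1.7974, 0.0959354, 0.4526)  len=0.0829
  (v2,v7,v3) [+-+] → (1.7974, 0.0959354, 0.4526)–(1.7974, 0.0959354, -0.403695)  len=0.8563
  (v3,v7,v8) [+--] → (1.7974, 0.0959354, -0.403695)–(1.7974, 0.0959354, -0.4526)  len=0.0489
  (v3,v8,v4) [+-+] → (1.7974, 0.0959354, -0.4526)–(1.7974, 0.768185, -0.611299)  len=0.6907
  (v4,v8,v9) [+--] → (1.7974, 0.768185, -0.611299)–(1.7974, 1.28075, -0.7323)  len=0.5267
  (v4,v9,v0) [+-+] → (1.7974, 1.28075, -0.7323)–(1.7974, 1.56995, -0.443137)  len=0.4090
  (v0,v9,v5) [+--] → (1.7974, 1.56995, -0.443137)–(1.7974, 2.01307, 0)  len=0.6267
  (v20,v0,v21) [-+-] → (1.7974, -2.01307, 0)–(1.7974, -1.56995, 0.443137)  len=0.6267
  (v21,v0,v1) [-++] → (1.7974, -1.56995, 0.443137)–(1.7974, -1.28075, 0.7323)  len=0.4090
  (v21,v1,v22) [-+-] → (1.7974, -1.28075, 0.7323)–(1.7974, -0.768185, 0.611299)  len=0.5267
  (v22,v1,v2) [-++] → (1.7974, -0.768185, 0.611299)–(1.7974, -0.0959354, 0.4526)  len=0.6907
  (v22,v2,v23) [-+-] → (1.7974, -0.0959354, 0.4526)–(1.7974, -0.0959354, 0.403695)  len=0.0489
  (v23,v2,v3) [-++] → (1.7974, -0.0959354, 0.403695)–(1.7974, -0.0959354, -0.4526)  len=0.8563
  (v23,v3,v24) [-+-] → (1.7974, -0.0959354, -0.4526)–(1.7974, -0.176574, -0.471636)  len=0.0829
  (v24,v3,v4) [-++] → (1.7974, -0.176574, -0.471636)–(1.7974, -1.28075, -0.7323)  len=1.1345
  (v24,v4,v20) [-+-] → (1.7974, -1.28075, -0.7323)–(1.7974, -1.67679, -0.336249)  len=0.5601
  (v20,v4,v0) [-++] → (1.7974, -1.67679, -0.336249)–(1.7974, -2.01307, 0)  len=0.4755

Chained into 2 loop(s):
  loop 1: 10 segments, perimeter = 5.4113
  loop 2: 10 segments, perimeter = 5.4113
Total perimeter = 10.823

loops=2 perimeter=10.823


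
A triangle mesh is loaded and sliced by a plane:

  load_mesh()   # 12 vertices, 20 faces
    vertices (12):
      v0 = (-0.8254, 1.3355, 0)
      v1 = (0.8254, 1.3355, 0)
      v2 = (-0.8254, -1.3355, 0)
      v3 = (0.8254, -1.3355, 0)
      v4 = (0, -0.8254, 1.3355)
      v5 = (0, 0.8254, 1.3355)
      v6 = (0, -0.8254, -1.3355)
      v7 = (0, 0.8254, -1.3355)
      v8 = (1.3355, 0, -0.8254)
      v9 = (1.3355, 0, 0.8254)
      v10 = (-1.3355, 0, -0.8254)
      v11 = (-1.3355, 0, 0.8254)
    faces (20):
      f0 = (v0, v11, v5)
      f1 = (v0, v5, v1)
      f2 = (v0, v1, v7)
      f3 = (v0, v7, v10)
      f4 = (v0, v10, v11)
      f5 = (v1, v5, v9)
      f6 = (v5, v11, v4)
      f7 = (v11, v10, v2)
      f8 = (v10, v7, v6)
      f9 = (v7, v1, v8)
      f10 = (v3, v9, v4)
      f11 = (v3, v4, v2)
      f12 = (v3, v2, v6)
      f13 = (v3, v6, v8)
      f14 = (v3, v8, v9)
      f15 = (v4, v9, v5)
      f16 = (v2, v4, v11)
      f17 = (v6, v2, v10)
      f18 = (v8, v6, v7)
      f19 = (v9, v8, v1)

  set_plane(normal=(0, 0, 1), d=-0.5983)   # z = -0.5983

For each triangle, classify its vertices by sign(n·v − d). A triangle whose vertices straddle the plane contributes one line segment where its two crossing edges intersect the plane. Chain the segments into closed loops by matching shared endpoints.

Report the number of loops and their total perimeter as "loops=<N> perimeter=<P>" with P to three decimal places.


loops=1 perimeter=7.579

Straddling triangles (10 of 20):
  (v0,v1,v7) [++-] → (0.455623, 1.10698, -0.5983)–(-0.455623, 1.10698, -0.5983)  len=0.9112
  (v0,v7,v10) [+--] → (-0.455623, 1.10698, -0.5983)–(-1.19515, 0.367449, -0.5983)  len=1.0459
  (v0,v10,v11) [+-+] → (-1.19515, 0.367449, -0.5983)–(-1.3355, 0, -0.5983)  len=0.3933
  (v11,v10,v2) [+-+] → (-1.3355, 0, -0.5983)–(-1.19515, -0.367449, -0.5983)  len=0.3933
  (v7,v1,v8) [-+-] → (0.455623, 1.10698, -0.5983)–(1.19515, 0.367449, -0.5983)  len=1.0459
  (v3,v2,v6) [++-] → (-0.455623, -1.10698, -0.5983)–(0.455623, -1.10698, -0.5983)  len=0.9112
  (v3,v6,v8) [+--] → (0.455623, -1.10698, -0.5983)–(1.19515, -0.367449, -0.5983)  len=1.0459
  (v3,v8,v9) [+-+] → (1.19515, -0.367449, -0.5983)–(1.3355, 0, -0.5983)  len=0.3933
  (v6,v2,v10) [-+-] → (-0.455623, -1.10698, -0.5983)–(-1.19515, -0.367449, -0.5983)  len=1.0459
  (v9,v8,v1) [+-+] → (1.3355, 0, -0.5983)–(1.19515, 0.367449, -0.5983)  len=0.3933

Chained into 1 loop(s):
  loop 1: 10 segments, perimeter = 7.5793
Total perimeter = 7.579


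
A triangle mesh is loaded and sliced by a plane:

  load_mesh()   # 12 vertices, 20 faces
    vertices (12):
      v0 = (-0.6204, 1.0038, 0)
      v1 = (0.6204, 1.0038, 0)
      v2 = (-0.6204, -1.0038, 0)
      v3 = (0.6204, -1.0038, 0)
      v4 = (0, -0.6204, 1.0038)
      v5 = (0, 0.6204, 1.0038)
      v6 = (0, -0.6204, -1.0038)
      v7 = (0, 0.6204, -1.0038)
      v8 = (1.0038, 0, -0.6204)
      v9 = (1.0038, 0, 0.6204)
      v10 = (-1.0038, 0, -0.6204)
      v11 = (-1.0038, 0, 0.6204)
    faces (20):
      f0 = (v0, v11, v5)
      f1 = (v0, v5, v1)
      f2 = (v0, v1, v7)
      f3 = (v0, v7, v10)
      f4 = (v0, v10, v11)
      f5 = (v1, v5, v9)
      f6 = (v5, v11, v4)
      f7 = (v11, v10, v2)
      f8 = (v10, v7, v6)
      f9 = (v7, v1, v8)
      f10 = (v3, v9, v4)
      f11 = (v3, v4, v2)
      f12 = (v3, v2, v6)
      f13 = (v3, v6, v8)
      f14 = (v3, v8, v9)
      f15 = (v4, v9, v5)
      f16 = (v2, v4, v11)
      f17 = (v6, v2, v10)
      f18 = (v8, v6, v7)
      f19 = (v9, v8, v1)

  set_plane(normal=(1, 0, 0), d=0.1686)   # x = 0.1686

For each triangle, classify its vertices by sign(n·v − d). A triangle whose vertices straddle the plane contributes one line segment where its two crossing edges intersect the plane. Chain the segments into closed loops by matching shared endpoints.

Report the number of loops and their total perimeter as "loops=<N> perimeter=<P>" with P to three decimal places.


Straddling triangles (10 of 20):
  (v0,v5,v1) [--+] → (0.1686, 0.724593, 0.731007)–(0.1686, 1.0038, 0)  len=0.7825
  (v0,v1,v7) [-+-] → (0.1686, 1.0038, 0)–(0.1686, 0.724593, -0.731007)  len=0.7825
  (v1,v5,v9) [+-+] → (0.1686, 0.724593, 0.731007)–(0.1686, 0.516197, 0.939403)  len=0.2947
  (v7,v1,v8) [-++] → (0.1686, 0.724593, -0.731007)–(0.1686, 0.516197, -0.939403)  len=0.2947
  (v3,v9,v4) [++-] → (0.1686, -0.516197, 0.939403)–(0.1686, -0.724593, 0.731007)  len=0.2947
  (v3,v4,v2) [+--] → (0.1686, -0.724593, 0.731007)–(0.1686, -1.0038, 0)  len=0.7825
  (v3,v2,v6) [+--] → (0.1686, -1.0038, 0)–(0.1686, -0.724593, -0.731007)  len=0.7825
  (v3,v6,v8) [+-+] → (0.1686, -0.724593, -0.731007)–(0.1686, -0.516197, -0.939403)  len=0.2947
  (v4,v9,v5) [-+-] → (0.1686, -0.516197, 0.939403)–(0.1686, 0.516197, 0.939403)  len=1.0324
  (v8,v6,v7) [+--] → (0.1686, -0.516197, -0.939403)–(0.1686, 0.516197, -0.939403)  len=1.0324

Chained into 1 loop(s):
  loop 1: 10 segments, perimeter = 6.3737
Total perimeter = 6.374

loops=1 perimeter=6.374


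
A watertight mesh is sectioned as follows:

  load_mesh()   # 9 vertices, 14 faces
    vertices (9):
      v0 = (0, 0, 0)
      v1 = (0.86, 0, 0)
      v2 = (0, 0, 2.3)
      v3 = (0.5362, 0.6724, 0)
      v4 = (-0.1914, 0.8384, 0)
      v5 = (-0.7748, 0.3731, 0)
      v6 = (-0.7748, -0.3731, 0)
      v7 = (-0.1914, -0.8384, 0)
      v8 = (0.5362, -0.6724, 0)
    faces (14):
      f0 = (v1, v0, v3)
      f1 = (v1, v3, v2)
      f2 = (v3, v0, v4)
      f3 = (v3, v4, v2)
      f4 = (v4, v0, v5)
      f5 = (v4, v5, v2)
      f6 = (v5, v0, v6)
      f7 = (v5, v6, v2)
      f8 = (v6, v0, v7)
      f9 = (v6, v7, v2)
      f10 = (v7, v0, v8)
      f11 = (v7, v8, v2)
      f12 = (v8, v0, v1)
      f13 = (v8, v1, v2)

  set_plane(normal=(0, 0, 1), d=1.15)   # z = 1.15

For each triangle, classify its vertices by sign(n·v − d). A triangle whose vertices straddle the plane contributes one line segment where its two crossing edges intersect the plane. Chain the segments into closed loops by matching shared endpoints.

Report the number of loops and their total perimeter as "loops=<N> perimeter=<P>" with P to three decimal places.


loops=1 perimeter=2.612

Straddling triangles (7 of 14):
  (v1,v3,v2) [--+] → (0.2681, 0.3362, 1.15)–(0.43, 0, 1.15)  len=0.3732
  (v3,v4,v2) [--+] → (-0.0957, 0.4192, 1.15)–(0.2681, 0.3362, 1.15)  len=0.3731
  (v4,v5,v2) [--+] → (-0.3874, 0.18655, 1.15)–(-0.0957, 0.4192, 1.15)  len=0.3731
  (v5,v6,v2) [--+] → (-0.3874, -0.18655, 1.15)–(-0.3874, 0.18655, 1.15)  len=0.3731
  (v6,v7,v2) [--+] → (-0.0957, -0.4192, 1.15)–(-0.3874, -0.18655, 1.15)  len=0.3731
  (v7,v8,v2) [--+] → (0.2681, -0.3362, 1.15)–(-0.0957, -0.4192, 1.15)  len=0.3731
  (v8,v1,v2) [--+] → (0.43, 0, 1.15)–(0.2681, -0.3362, 1.15)  len=0.3732

Chained into 1 loop(s):
  loop 1: 7 segments, perimeter = 2.6119
Total perimeter = 2.612


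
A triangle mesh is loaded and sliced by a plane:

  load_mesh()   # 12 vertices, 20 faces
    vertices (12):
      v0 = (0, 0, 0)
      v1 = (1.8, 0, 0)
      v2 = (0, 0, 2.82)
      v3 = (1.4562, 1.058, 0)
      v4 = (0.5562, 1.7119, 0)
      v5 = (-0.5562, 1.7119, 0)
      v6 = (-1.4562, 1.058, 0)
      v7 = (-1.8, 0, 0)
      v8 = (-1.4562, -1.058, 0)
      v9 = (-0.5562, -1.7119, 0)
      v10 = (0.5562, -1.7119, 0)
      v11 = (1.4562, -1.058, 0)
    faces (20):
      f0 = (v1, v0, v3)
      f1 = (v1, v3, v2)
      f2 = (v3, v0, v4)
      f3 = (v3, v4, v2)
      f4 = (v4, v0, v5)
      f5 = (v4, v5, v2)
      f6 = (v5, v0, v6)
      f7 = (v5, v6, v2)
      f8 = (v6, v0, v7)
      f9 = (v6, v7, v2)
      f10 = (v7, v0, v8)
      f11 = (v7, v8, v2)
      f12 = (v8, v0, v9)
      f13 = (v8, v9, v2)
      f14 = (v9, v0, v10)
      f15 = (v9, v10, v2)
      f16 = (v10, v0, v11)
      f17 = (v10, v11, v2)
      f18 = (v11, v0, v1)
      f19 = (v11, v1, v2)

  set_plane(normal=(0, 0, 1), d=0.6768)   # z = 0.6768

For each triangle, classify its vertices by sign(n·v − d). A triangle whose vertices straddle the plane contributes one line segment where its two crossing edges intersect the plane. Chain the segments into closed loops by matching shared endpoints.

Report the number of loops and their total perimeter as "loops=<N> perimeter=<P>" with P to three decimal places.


Straddling triangles (10 of 20):
  (v1,v3,v2) [--+] → (1.10671, 0.80408, 0.6768)–(1.368, 0, 0.6768)  len=0.8455
  (v3,v4,v2) [--+] → (0.422712, 1.30104, 0.6768)–(1.10671, 0.80408, 0.6768)  len=0.8455
  (v4,v5,v2) [--+] → (-0.422712, 1.30104, 0.6768)–(0.422712, 1.30104, 0.6768)  len=0.8454
  (v5,v6,v2) [--+] → (-1.10671, 0.80408, 0.6768)–(-0.422712, 1.30104, 0.6768)  len=0.8455
  (v6,v7,v2) [--+] → (-1.368, 0, 0.6768)–(-1.10671, 0.80408, 0.6768)  len=0.8455
  (v7,v8,v2) [--+] → (-1.10671, -0.80408, 0.6768)–(-1.368, 0, 0.6768)  len=0.8455
  (v8,v9,v2) [--+] → (-0.422712, -1.30104, 0.6768)–(-1.10671, -0.80408, 0.6768)  len=0.8455
  (v9,v10,v2) [--+] → (0.422712, -1.30104, 0.6768)–(-0.422712, -1.30104, 0.6768)  len=0.8454
  (v10,v11,v2) [--+] → (1.10671, -0.80408, 0.6768)–(0.422712, -1.30104, 0.6768)  len=0.8455
  (v11,v1,v2) [--+] → (1.368, 0, 0.6768)–(1.10671, -0.80408, 0.6768)  len=0.8455

Chained into 1 loop(s):
  loop 1: 10 segments, perimeter = 8.4546
Total perimeter = 8.455

loops=1 perimeter=8.455


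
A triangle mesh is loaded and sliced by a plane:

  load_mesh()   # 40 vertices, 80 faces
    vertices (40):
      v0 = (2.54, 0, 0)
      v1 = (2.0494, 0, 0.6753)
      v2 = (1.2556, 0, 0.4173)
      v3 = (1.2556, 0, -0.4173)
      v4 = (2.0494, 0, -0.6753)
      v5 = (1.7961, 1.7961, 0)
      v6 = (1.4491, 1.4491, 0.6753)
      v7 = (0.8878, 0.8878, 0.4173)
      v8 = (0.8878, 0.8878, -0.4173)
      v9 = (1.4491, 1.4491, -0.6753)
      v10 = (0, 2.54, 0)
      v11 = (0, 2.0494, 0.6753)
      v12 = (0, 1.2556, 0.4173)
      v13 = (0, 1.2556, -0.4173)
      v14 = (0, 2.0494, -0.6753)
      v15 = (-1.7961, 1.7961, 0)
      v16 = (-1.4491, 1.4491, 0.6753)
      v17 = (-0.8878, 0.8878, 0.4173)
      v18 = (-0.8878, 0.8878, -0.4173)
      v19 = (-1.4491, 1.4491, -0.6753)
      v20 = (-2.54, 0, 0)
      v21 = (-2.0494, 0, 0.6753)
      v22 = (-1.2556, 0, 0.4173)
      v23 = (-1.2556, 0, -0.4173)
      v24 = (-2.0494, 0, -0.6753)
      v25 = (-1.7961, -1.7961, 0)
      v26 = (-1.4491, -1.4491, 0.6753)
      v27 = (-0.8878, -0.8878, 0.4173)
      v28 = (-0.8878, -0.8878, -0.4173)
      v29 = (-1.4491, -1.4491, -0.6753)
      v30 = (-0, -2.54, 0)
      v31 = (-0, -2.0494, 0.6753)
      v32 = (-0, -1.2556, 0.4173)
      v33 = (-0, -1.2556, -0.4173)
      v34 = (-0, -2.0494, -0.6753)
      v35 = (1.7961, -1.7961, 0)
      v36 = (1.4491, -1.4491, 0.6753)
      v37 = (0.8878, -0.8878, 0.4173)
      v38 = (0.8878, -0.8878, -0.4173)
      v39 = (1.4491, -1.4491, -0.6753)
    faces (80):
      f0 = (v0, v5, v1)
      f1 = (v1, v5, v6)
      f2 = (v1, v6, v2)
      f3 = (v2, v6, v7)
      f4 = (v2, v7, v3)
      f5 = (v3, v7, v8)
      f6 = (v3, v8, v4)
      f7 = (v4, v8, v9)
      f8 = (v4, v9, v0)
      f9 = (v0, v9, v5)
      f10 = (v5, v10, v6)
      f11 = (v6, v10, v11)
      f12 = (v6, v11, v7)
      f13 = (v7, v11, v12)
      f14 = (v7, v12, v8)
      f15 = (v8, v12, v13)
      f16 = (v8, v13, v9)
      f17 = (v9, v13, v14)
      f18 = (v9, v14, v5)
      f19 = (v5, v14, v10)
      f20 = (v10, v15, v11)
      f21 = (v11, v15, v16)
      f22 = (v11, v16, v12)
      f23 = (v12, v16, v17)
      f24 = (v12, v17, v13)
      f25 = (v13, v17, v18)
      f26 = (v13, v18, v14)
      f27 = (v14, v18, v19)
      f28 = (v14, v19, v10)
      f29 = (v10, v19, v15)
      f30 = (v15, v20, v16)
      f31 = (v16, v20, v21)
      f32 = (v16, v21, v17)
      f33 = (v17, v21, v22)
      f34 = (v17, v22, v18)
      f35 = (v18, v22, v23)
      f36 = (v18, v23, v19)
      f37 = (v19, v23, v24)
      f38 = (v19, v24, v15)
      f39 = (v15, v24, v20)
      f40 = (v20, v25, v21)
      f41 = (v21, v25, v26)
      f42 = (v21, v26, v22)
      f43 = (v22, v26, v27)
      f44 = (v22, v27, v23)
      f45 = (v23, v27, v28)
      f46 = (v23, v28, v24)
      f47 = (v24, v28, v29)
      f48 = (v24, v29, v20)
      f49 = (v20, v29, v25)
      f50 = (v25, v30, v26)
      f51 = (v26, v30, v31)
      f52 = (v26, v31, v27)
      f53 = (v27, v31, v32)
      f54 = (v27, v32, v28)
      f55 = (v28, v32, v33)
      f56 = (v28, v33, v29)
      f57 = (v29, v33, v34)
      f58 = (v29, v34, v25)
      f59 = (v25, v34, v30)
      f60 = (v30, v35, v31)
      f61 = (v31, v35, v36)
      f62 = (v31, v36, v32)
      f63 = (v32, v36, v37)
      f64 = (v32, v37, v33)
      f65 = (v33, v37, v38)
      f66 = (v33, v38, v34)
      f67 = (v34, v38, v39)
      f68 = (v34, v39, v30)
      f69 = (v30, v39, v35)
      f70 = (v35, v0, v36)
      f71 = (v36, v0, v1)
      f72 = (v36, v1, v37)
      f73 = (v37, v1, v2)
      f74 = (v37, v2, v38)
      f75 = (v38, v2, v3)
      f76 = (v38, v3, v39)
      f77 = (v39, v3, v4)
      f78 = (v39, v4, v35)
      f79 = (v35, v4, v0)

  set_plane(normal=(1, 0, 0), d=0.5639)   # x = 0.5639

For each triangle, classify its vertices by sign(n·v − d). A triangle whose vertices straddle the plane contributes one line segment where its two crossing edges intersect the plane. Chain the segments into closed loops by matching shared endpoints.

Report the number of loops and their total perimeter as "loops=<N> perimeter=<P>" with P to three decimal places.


Straddling triangles (20 of 80):
  (v5,v10,v6) [+-+] → (0.5639, 2.30645, 0)–(0.5639, 2.11549, 0.262785)  len=0.3248
  (v6,v10,v11) [+--] → (0.5639, 2.11549, 0.262785)–(0.5639, 1.8158, 0.6753)  len=0.5099
  (v6,v11,v7) [+-+] → (0.5639, 1.8158, 0.6753)–(0.5639, 1.31159, 0.511427)  len=0.5302
  (v7,v11,v12) [+--] → (0.5639, 1.31159, 0.511427)–(0.5639, 1.02199, 0.4173)  len=0.3045
  (v7,v12,v8) [+-+] → (0.5639, 1.02199, 0.4173)–(0.5639, 1.02199, -0.112809)  len=0.5301
  (v8,v12,v13) [+--] → (0.5639, 1.02199, -0.112809)–(0.5639, 1.02199, -0.4173)  len=0.3045
  (v8,v13,v9) [+-+] → (0.5639, 1.02199, -0.4173)–(0.5639, 1.3309, -0.517698)  len=0.3248
  (v9,v13,v14) [+--] → (0.5639, 1.3309, -0.517698)–(0.5639, 1.8158, -0.6753)  len=0.5099
  (v9,v14,v5) [+-+] → (0.5639, 1.8158, -0.6753)–(0.5639, 1.96987, -0.463284)  len=0.2621
  (v5,v14,v10) [+--] → (0.5639, 1.96987, -0.463284)–(0.5639, 2.30645, 0)  len=0.5726
  (v30,v35,v31) [-+-] → (0.5639, -2.30645, 0)–(0.5639, -1.96987, 0.463284)  len=0.5726
  (v31,v35,v36) [-++] → (0.5639, -1.96987, 0.463284)–(0.5639, -1.8158, 0.6753)  len=0.2621
  (v31,v36,v32) [-+-] → (0.5639, -1.8158, 0.6753)–(0.5639, -1.3309, 0.517698)  len=0.5099
  (v32,v36,v37) [-++] → (0.5639, -1.3309, 0.517698)–(0.5639, -1.02199, 0.4173)  len=0.3248
  (v32,v37,v33) [-+-] → (0.5639, -1.02199, 0.4173)–(0.5639, -1.02199, 0.112809)  len=0.3045
  (v33,v37,v38) [-++] → (0.5639, -1.02199, 0.112809)–(0.5639, -1.02199, -0.4173)  len=0.5301
  (v33,v38,v34) [-+-] → (0.5639, -1.02199, -0.4173)–(0.5639, -1.31159, -0.511427)  len=0.3045
  (v34,v38,v39) [-++] → (0.5639, -1.31159, -0.511427)–(0.5639, -1.8158, -0.6753)  len=0.5302
  (v34,v39,v30) [-+-] → (0.5639, -1.8158, -0.6753)–(0.5639, -2.11549, -0.262785)  len=0.5099
  (v30,v39,v35) [-++] → (0.5639, -2.11549, -0.262785)–(0.5639, -2.30645, 0)  len=0.3248

Chained into 2 loop(s):
  loop 1: 10 segments, perimeter = 4.1734
  loop 2: 10 segments, perimeter = 4.1734
Total perimeter = 8.347

loops=2 perimeter=8.347
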